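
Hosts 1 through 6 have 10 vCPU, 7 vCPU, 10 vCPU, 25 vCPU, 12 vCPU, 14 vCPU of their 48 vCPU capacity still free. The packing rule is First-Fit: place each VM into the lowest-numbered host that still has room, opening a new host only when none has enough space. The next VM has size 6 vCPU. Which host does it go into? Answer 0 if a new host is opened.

Hosts with room: host 1 (10 vCPU), host 2 (7 vCPU), host 3 (10 vCPU), host 4 (25 vCPU), host 5 (12 vCPU), host 6 (14 vCPU).
The first with room is host 1.

1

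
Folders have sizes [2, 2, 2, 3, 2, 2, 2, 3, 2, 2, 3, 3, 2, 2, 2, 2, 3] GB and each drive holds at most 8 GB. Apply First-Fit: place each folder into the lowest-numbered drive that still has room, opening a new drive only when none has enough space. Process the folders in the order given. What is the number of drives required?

2 GB → drive 1 (remaining 6 GB)
2 GB → drive 1 (remaining 4 GB)
2 GB → drive 1 (remaining 2 GB)
3 GB → drive 2 (remaining 5 GB)
2 GB → drive 1 (remaining 0 GB)
2 GB → drive 2 (remaining 3 GB)
2 GB → drive 2 (remaining 1 GB)
3 GB → drive 3 (remaining 5 GB)
2 GB → drive 3 (remaining 3 GB)
2 GB → drive 3 (remaining 1 GB)
3 GB → drive 4 (remaining 5 GB)
3 GB → drive 4 (remaining 2 GB)
2 GB → drive 4 (remaining 0 GB)
2 GB → drive 5 (remaining 6 GB)
2 GB → drive 5 (remaining 4 GB)
2 GB → drive 5 (remaining 2 GB)
3 GB → drive 6 (remaining 5 GB)
Final drives: [2,2,2,2] [3,2,2] [3,2,2] [3,3,2] [2,2,2] [3].

6 drives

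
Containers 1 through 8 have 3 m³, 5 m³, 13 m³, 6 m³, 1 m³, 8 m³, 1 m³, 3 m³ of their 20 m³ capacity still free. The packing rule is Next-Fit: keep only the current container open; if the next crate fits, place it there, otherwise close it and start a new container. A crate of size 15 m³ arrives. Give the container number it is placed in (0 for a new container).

Next-Fit only looks at container 8, which has 3 m³ free.
15 m³ does not fit, so a new container is opened.

0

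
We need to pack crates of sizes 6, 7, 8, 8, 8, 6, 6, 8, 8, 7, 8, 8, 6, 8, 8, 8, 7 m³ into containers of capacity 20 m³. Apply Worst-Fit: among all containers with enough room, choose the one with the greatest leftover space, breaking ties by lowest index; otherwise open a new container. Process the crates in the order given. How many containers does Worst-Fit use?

6 m³ → container 1 (remaining 14 m³)
7 m³ → container 1 (remaining 7 m³)
8 m³ → container 2 (remaining 12 m³)
8 m³ → container 2 (remaining 4 m³)
8 m³ → container 3 (remaining 12 m³)
6 m³ → container 3 (remaining 6 m³)
6 m³ → container 1 (remaining 1 m³)
8 m³ → container 4 (remaining 12 m³)
8 m³ → container 4 (remaining 4 m³)
7 m³ → container 5 (remaining 13 m³)
8 m³ → container 5 (remaining 5 m³)
8 m³ → container 6 (remaining 12 m³)
6 m³ → container 6 (remaining 6 m³)
8 m³ → container 7 (remaining 12 m³)
8 m³ → container 7 (remaining 4 m³)
8 m³ → container 8 (remaining 12 m³)
7 m³ → container 8 (remaining 5 m³)

8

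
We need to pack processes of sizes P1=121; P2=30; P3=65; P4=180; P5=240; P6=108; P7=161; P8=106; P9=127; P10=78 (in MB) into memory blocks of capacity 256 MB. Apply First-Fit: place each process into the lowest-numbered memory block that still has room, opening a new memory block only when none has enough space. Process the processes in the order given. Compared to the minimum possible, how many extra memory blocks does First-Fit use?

First-Fit: [121,30,65] [180] [240] [108,106] [161,78] [127] → 6 memory blocks.
Total size 1216 MB; any packing needs at least ⌈1216/256⌉ = 5 memory blocks.
An optimal packing achieves that bound: [240] [180,65] [161,78] [127,121] [108,106,30] → 5 memory blocks.
Excess: 6 − 5 = 1.

1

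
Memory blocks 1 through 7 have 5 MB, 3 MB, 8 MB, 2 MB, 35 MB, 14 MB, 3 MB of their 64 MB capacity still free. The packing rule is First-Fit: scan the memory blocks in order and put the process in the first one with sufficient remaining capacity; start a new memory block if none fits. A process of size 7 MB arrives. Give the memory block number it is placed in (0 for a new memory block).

Memory blocks with room: memory block 3 (8 MB), memory block 5 (35 MB), memory block 6 (14 MB).
The first with room is memory block 3.

3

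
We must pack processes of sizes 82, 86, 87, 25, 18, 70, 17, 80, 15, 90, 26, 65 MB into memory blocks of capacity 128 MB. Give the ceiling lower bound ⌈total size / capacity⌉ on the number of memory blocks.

6 memory blocks

Total size = 82 + 86 + 87 + 25 + 18 + 70 + 17 + 80 + 15 + 90 + 26 + 65 = 661 MB.
⌈661 / 128⌉ = 6.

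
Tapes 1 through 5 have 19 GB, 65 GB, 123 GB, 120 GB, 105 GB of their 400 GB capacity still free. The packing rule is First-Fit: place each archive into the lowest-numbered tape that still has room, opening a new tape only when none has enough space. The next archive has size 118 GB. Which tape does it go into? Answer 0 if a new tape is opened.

Tapes with room: tape 3 (123 GB), tape 4 (120 GB).
The first with room is tape 3.

3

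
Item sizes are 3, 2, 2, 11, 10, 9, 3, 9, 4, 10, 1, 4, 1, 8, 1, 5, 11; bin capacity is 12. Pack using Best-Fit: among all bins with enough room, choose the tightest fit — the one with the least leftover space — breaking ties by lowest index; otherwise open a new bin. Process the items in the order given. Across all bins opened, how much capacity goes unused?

14

3 → bin 1 (remaining 9)
2 → bin 1 (remaining 7)
2 → bin 1 (remaining 5)
11 → bin 2 (remaining 1)
10 → bin 3 (remaining 2)
9 → bin 4 (remaining 3)
3 → bin 4 (remaining 0)
9 → bin 5 (remaining 3)
4 → bin 1 (remaining 1)
10 → bin 6 (remaining 2)
1 → bin 1 (remaining 0)
4 → bin 7 (remaining 8)
1 → bin 2 (remaining 0)
8 → bin 7 (remaining 0)
1 → bin 3 (remaining 1)
5 → bin 8 (remaining 7)
11 → bin 9 (remaining 1)
9 bins × 12 = 108; used 94; unused 14.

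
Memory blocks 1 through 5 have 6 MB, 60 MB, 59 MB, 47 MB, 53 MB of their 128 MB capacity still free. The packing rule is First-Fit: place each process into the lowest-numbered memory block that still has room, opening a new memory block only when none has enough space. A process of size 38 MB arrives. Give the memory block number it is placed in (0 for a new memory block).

2

Memory blocks with room: memory block 2 (60 MB), memory block 3 (59 MB), memory block 4 (47 MB), memory block 5 (53 MB).
The first with room is memory block 2.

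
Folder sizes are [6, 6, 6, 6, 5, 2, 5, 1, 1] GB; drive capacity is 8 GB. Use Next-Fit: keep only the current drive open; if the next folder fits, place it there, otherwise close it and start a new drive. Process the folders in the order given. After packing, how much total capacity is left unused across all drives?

10

6 GB → drive 1 (remaining 2 GB)
6 GB → drive 2 (remaining 2 GB)
6 GB → drive 3 (remaining 2 GB)
6 GB → drive 4 (remaining 2 GB)
5 GB → drive 5 (remaining 3 GB)
2 GB → drive 5 (remaining 1 GB)
5 GB → drive 6 (remaining 3 GB)
1 GB → drive 6 (remaining 2 GB)
1 GB → drive 6 (remaining 1 GB)
6 drives × 8 GB = 48 GB; used 38 GB; unused 10 GB.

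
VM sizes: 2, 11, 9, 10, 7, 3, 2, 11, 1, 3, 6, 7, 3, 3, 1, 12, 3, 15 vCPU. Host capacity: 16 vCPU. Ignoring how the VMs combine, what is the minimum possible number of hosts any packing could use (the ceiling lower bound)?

7

Total size = 2 + 11 + 9 + 10 + 7 + 3 + 2 + 11 + 1 + 3 + 6 + 7 + 3 + 3 + 1 + 12 + 3 + 15 = 109 vCPU.
⌈109 / 16⌉ = 7.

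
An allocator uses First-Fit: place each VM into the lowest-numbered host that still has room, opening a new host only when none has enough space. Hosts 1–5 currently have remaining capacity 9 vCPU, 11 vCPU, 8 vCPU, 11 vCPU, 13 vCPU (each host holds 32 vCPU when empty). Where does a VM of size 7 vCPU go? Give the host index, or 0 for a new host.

1

Hosts with room: host 1 (9 vCPU), host 2 (11 vCPU), host 3 (8 vCPU), host 4 (11 vCPU), host 5 (13 vCPU).
The first with room is host 1.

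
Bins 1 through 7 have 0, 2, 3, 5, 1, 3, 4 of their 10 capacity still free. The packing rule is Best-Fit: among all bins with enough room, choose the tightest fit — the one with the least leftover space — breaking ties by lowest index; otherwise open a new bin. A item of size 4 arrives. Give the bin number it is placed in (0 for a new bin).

7

Bins with room: bin 4 (5), bin 7 (4).
Tightest fit is bin 7 with 4 free.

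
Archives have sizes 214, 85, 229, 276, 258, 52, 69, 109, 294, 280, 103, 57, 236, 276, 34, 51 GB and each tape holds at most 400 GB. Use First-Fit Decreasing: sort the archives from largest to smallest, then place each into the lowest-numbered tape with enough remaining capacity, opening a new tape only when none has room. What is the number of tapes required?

8 tapes

Sorted descending: 294, 280, 276, 276, 258, 236, 229, 214, 109, 103, 85, 69, 57, 52, 51, 34.
Put 294 GB in tape 1; 106 GB remain.
Put 280 GB in tape 2; 120 GB remain.
Put 276 GB in tape 3; 124 GB remain.
Put 276 GB in tape 4; 124 GB remain.
Put 258 GB in tape 5; 142 GB remain.
Put 236 GB in tape 6; 164 GB remain.
Put 229 GB in tape 7; 171 GB remain.
Put 214 GB in tape 8; 186 GB remain.
Put 109 GB in tape 2; 11 GB remain.
Put 103 GB in tape 1; 3 GB remain.
Put 85 GB in tape 3; 39 GB remain.
Put 69 GB in tape 4; 55 GB remain.
Put 57 GB in tape 5; 85 GB remain.
Put 52 GB in tape 4; 3 GB remain.
Put 51 GB in tape 5; 34 GB remain.
Put 34 GB in tape 3; 5 GB remain.
Final tapes: [294,103] [280,109] [276,85,34] [276,69,52] [258,57,51] [236] [229] [214].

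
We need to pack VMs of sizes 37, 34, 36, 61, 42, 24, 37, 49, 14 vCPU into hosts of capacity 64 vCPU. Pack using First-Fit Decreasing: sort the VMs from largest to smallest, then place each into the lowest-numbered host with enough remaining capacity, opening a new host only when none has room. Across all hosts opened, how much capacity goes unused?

Sorted descending: 61, 49, 42, 37, 37, 36, 34, 24, 14.
Put 61 vCPU in host 1; 3 vCPU remain.
Put 49 vCPU in host 2; 15 vCPU remain.
Put 42 vCPU in host 3; 22 vCPU remain.
Put 37 vCPU in host 4; 27 vCPU remain.
Put 37 vCPU in host 5; 27 vCPU remain.
Put 36 vCPU in host 6; 28 vCPU remain.
Put 34 vCPU in host 7; 30 vCPU remain.
Put 24 vCPU in host 4; 3 vCPU remain.
Put 14 vCPU in host 2; 1 vCPU remain.
7 hosts × 64 vCPU = 448 vCPU; used 334 vCPU; unused 114 vCPU.

114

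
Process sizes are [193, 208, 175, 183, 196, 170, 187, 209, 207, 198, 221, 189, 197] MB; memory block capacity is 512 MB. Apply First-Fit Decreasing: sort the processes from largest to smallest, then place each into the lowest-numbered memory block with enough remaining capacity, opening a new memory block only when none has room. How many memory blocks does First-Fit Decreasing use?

Sorted descending: 221, 209, 208, 207, 198, 197, 196, 193, 189, 187, 183, 175, 170.
memory block 1: place 221 MB, 291 MB left
memory block 1: place 209 MB, 82 MB left
memory block 2: place 208 MB, 304 MB left
memory block 2: place 207 MB, 97 MB left
memory block 3: place 198 MB, 314 MB left
memory block 3: place 197 MB, 117 MB left
memory block 4: place 196 MB, 316 MB left
memory block 4: place 193 MB, 123 MB left
memory block 5: place 189 MB, 323 MB left
memory block 5: place 187 MB, 136 MB left
memory block 6: place 183 MB, 329 MB left
memory block 6: place 175 MB, 154 MB left
memory block 7: place 170 MB, 342 MB left
Final memory blocks: [221,209] [208,207] [198,197] [196,193] [189,187] [183,175] [170].

7 memory blocks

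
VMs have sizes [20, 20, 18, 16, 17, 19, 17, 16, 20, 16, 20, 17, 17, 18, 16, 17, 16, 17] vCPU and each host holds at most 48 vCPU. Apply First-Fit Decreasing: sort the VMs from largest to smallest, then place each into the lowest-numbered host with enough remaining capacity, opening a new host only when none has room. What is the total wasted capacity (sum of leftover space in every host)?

115

Sorted descending: 20, 20, 20, 20, 19, 18, 18, 17, 17, 17, 17, 17, 17, 16, 16, 16, 16, 16.
Put 20 vCPU in host 1; 28 vCPU remain.
Put 20 vCPU in host 1; 8 vCPU remain.
Put 20 vCPU in host 2; 28 vCPU remain.
Put 20 vCPU in host 2; 8 vCPU remain.
Put 19 vCPU in host 3; 29 vCPU remain.
Put 18 vCPU in host 3; 11 vCPU remain.
Put 18 vCPU in host 4; 30 vCPU remain.
Put 17 vCPU in host 4; 13 vCPU remain.
Put 17 vCPU in host 5; 31 vCPU remain.
Put 17 vCPU in host 5; 14 vCPU remain.
Put 17 vCPU in host 6; 31 vCPU remain.
Put 17 vCPU in host 6; 14 vCPU remain.
Put 17 vCPU in host 7; 31 vCPU remain.
Put 16 vCPU in host 7; 15 vCPU remain.
Put 16 vCPU in host 8; 32 vCPU remain.
Put 16 vCPU in host 8; 16 vCPU remain.
Put 16 vCPU in host 8; 0 vCPU remain.
Put 16 vCPU in host 9; 32 vCPU remain.
9 hosts × 48 vCPU = 432 vCPU; used 317 vCPU; unused 115 vCPU.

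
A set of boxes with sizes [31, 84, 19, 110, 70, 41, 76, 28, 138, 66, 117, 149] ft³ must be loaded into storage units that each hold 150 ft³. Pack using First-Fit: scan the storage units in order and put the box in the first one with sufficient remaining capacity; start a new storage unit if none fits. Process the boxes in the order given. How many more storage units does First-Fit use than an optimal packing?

First-Fit: [31,84,19] [110,28] [70,41] [76,66] [138] [117] [149] → 7 storage units.
Total size 929 ft³; any packing needs at least ⌈929/150⌉ = 7 storage units.
So 7 is already optimal.

0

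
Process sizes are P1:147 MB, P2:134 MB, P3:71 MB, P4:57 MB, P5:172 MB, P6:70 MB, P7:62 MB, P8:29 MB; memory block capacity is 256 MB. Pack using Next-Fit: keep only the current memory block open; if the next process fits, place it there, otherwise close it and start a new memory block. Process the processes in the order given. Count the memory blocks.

Put P1 (147 MB) in memory block 1; 109 MB remain.
Put P2 (134 MB) in memory block 2; 122 MB remain.
Put P3 (71 MB) in memory block 2; 51 MB remain.
Put P4 (57 MB) in memory block 3; 199 MB remain.
Put P5 (172 MB) in memory block 3; 27 MB remain.
Put P6 (70 MB) in memory block 4; 186 MB remain.
Put P7 (62 MB) in memory block 4; 124 MB remain.
Put P8 (29 MB) in memory block 4; 95 MB remain.

4 memory blocks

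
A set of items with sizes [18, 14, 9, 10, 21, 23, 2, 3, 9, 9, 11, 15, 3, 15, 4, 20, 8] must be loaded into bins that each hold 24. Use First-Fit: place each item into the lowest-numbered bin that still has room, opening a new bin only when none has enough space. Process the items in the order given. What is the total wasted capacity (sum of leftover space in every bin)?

bin 1: place 18, 6 left
bin 2: place 14, 10 left
bin 2: place 9, 1 left
bin 3: place 10, 14 left
bin 4: place 21, 3 left
bin 5: place 23, 1 left
bin 1: place 2, 4 left
bin 1: place 3, 1 left
bin 3: place 9, 5 left
bin 6: place 9, 15 left
bin 6: place 11, 4 left
bin 7: place 15, 9 left
bin 3: place 3, 2 left
bin 8: place 15, 9 left
bin 6: place 4, 0 left
bin 9: place 20, 4 left
bin 7: place 8, 1 left
9 bins × 24 = 216; used 194; unused 22.

22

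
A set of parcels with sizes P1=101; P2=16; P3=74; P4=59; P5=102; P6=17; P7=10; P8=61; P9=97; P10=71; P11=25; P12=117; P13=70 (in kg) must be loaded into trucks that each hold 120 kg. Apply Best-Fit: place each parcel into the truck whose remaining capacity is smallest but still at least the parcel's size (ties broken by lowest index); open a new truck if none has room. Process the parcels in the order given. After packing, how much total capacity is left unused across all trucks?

140

truck 1: place P1 (101 kg), 19 kg left
truck 1: place P2 (16 kg), 3 kg left
truck 2: place P3 (74 kg), 46 kg left
truck 3: place P4 (59 kg), 61 kg left
truck 4: place P5 (102 kg), 18 kg left
truck 4: place P6 (17 kg), 1 kg left
truck 2: place P7 (10 kg), 36 kg left
truck 3: place P8 (61 kg), 0 kg left
truck 5: place P9 (97 kg), 23 kg left
truck 6: place P10 (71 kg), 49 kg left
truck 2: place P11 (25 kg), 11 kg left
truck 7: place P12 (117 kg), 3 kg left
truck 8: place P13 (70 kg), 50 kg left
8 trucks × 120 kg = 960 kg; used 820 kg; unused 140 kg.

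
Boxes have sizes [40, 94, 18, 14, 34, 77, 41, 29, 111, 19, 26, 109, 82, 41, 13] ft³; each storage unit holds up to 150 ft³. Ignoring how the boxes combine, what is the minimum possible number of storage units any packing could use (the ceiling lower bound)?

5 storage units

Total size = 40 + 94 + 18 + 14 + 34 + 77 + 41 + 29 + 111 + 19 + 26 + 109 + 82 + 41 + 13 = 748 ft³.
⌈748 / 150⌉ = 5.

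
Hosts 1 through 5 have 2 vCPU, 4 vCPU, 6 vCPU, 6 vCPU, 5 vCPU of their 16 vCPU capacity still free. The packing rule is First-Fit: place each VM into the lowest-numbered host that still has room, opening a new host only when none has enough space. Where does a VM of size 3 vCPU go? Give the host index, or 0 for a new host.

2

Hosts with room: host 2 (4 vCPU), host 3 (6 vCPU), host 4 (6 vCPU), host 5 (5 vCPU).
The first with room is host 2.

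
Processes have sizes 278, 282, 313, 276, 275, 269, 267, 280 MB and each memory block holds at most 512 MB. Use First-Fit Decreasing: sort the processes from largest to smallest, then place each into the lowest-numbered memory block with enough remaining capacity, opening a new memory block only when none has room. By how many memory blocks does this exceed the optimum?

0

First-Fit Decreasing: [313] [282] [280] [278] [276] [275] [269] [267] → 8 memory blocks.
8 processes exceed 256 MB (half the capacity), and no two of those can share a memory block, so at least 8 memory blocks are needed.
So 8 is already optimal.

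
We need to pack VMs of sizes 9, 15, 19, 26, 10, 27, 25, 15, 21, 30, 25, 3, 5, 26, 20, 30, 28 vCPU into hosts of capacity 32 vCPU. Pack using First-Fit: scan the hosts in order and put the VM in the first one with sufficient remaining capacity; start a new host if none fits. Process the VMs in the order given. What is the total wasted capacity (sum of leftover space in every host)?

host 1: place 9 vCPU, 23 vCPU left
host 1: place 15 vCPU, 8 vCPU left
host 2: place 19 vCPU, 13 vCPU left
host 3: place 26 vCPU, 6 vCPU left
host 2: place 10 vCPU, 3 vCPU left
host 4: place 27 vCPU, 5 vCPU left
host 5: place 25 vCPU, 7 vCPU left
host 6: place 15 vCPU, 17 vCPU left
host 7: place 21 vCPU, 11 vCPU left
host 8: place 30 vCPU, 2 vCPU left
host 9: place 25 vCPU, 7 vCPU left
host 1: place 3 vCPU, 5 vCPU left
host 1: place 5 vCPU, 0 vCPU left
host 10: place 26 vCPU, 6 vCPU left
host 11: place 20 vCPU, 12 vCPU left
host 12: place 30 vCPU, 2 vCPU left
host 13: place 28 vCPU, 4 vCPU left
13 hosts × 32 vCPU = 416 vCPU; used 334 vCPU; unused 82 vCPU.

82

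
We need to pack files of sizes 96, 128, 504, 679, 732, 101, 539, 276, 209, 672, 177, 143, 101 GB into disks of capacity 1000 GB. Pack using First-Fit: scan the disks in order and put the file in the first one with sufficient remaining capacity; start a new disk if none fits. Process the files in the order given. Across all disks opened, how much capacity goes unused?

643

disk 1: place 96 GB, 904 GB left
disk 1: place 128 GB, 776 GB left
disk 1: place 504 GB, 272 GB left
disk 2: place 679 GB, 321 GB left
disk 3: place 732 GB, 268 GB left
disk 1: place 101 GB, 171 GB left
disk 4: place 539 GB, 461 GB left
disk 2: place 276 GB, 45 GB left
disk 3: place 209 GB, 59 GB left
disk 5: place 672 GB, 328 GB left
disk 4: place 177 GB, 284 GB left
disk 1: place 143 GB, 28 GB left
disk 4: place 101 GB, 183 GB left
5 disks × 1000 GB = 5000 GB; used 4357 GB; unused 643 GB.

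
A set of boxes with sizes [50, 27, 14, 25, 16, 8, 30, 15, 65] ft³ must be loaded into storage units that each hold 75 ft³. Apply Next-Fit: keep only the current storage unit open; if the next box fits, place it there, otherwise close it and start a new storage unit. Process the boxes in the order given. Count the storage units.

50 ft³ → storage unit 1 (remaining 25 ft³)
27 ft³ → storage unit 2 (remaining 48 ft³)
14 ft³ → storage unit 2 (remaining 34 ft³)
25 ft³ → storage unit 2 (remaining 9 ft³)
16 ft³ → storage unit 3 (remaining 59 ft³)
8 ft³ → storage unit 3 (remaining 51 ft³)
30 ft³ → storage unit 3 (remaining 21 ft³)
15 ft³ → storage unit 3 (remaining 6 ft³)
65 ft³ → storage unit 4 (remaining 10 ft³)

4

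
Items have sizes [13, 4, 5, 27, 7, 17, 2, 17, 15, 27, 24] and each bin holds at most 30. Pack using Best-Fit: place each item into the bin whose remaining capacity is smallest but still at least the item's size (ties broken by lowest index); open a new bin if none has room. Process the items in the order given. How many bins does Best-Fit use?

7 bins

Put 13 in bin 1; 17 remain.
Put 4 in bin 1; 13 remain.
Put 5 in bin 1; 8 remain.
Put 27 in bin 2; 3 remain.
Put 7 in bin 1; 1 remain.
Put 17 in bin 3; 13 remain.
Put 2 in bin 2; 1 remain.
Put 17 in bin 4; 13 remain.
Put 15 in bin 5; 15 remain.
Put 27 in bin 6; 3 remain.
Put 24 in bin 7; 6 remain.
Final bins: [13,4,5,7] [27,2] [17] [17] [15] [27] [24].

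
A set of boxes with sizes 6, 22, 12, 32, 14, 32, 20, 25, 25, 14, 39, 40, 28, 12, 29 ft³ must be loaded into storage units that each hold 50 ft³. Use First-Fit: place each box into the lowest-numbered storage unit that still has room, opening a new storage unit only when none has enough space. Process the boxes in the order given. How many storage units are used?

9

Put 6 ft³ in storage unit 1; 44 ft³ remain.
Put 22 ft³ in storage unit 1; 22 ft³ remain.
Put 12 ft³ in storage unit 1; 10 ft³ remain.
Put 32 ft³ in storage unit 2; 18 ft³ remain.
Put 14 ft³ in storage unit 2; 4 ft³ remain.
Put 32 ft³ in storage unit 3; 18 ft³ remain.
Put 20 ft³ in storage unit 4; 30 ft³ remain.
Put 25 ft³ in storage unit 4; 5 ft³ remain.
Put 25 ft³ in storage unit 5; 25 ft³ remain.
Put 14 ft³ in storage unit 3; 4 ft³ remain.
Put 39 ft³ in storage unit 6; 11 ft³ remain.
Put 40 ft³ in storage unit 7; 10 ft³ remain.
Put 28 ft³ in storage unit 8; 22 ft³ remain.
Put 12 ft³ in storage unit 5; 13 ft³ remain.
Put 29 ft³ in storage unit 9; 21 ft³ remain.
Final storage units: [6,22,12] [32,14] [32,14] [20,25] [25,12] [39] [40] [28] [29].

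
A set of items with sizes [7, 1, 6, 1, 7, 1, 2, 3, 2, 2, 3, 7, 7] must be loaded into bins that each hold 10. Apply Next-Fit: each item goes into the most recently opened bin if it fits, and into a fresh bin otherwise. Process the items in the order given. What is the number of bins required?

bin 1: place 7, 3 left
bin 1: place 1, 2 left
bin 2: place 6, 4 left
bin 2: place 1, 3 left
bin 3: place 7, 3 left
bin 3: place 1, 2 left
bin 3: place 2, 0 left
bin 4: place 3, 7 left
bin 4: place 2, 5 left
bin 4: place 2, 3 left
bin 4: place 3, 0 left
bin 5: place 7, 3 left
bin 6: place 7, 3 left
Final bins: [7,1] [6,1] [7,1,2] [3,2,2,3] [7] [7].

6 bins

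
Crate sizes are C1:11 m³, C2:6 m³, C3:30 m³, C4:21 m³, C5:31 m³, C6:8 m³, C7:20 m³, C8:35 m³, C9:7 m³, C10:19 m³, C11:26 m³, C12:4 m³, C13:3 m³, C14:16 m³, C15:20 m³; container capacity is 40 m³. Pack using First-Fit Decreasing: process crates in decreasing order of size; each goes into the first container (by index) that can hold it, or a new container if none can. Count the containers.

Sorted descending: 35, 31, 30, 26, 21, 20, 20, 19, 16, 11, 8, 7, 6, 4, 3.
35 m³ → container 1 (remaining 5 m³)
31 m³ → container 2 (remaining 9 m³)
30 m³ → container 3 (remaining 10 m³)
26 m³ → container 4 (remaining 14 m³)
21 m³ → container 5 (remaining 19 m³)
20 m³ → container 6 (remaining 20 m³)
20 m³ → container 6 (remaining 0 m³)
19 m³ → container 5 (remaining 0 m³)
16 m³ → container 7 (remaining 24 m³)
11 m³ → container 4 (remaining 3 m³)
8 m³ → container 2 (remaining 1 m³)
7 m³ → container 3 (remaining 3 m³)
6 m³ → container 7 (remaining 18 m³)
4 m³ → container 1 (remaining 1 m³)
3 m³ → container 3 (remaining 0 m³)

7 containers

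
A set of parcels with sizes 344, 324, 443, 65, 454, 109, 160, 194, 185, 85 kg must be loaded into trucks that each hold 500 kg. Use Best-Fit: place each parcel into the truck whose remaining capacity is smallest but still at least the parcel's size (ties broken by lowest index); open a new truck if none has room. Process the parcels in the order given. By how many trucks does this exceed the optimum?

1

Best-Fit: [344,65,85] [324,109] [443] [454] [160,194] [185] → 6 trucks.
Total size 2363 kg; any packing needs at least ⌈2363/500⌉ = 5 trucks.
An optimal packing achieves that bound: [454] [443] [344,85,65] [324,160] [194,185,109] → 5 trucks.
Excess: 6 − 5 = 1.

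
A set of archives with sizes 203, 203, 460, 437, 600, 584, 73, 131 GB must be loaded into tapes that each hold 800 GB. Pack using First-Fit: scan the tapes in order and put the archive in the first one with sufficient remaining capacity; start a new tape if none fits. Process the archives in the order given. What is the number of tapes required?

203 GB → tape 1 (remaining 597 GB)
203 GB → tape 1 (remaining 394 GB)
460 GB → tape 2 (remaining 340 GB)
437 GB → tape 3 (remaining 363 GB)
600 GB → tape 4 (remaining 200 GB)
584 GB → tape 5 (remaining 216 GB)
73 GB → tape 1 (remaining 321 GB)
131 GB → tape 1 (remaining 190 GB)

5 tapes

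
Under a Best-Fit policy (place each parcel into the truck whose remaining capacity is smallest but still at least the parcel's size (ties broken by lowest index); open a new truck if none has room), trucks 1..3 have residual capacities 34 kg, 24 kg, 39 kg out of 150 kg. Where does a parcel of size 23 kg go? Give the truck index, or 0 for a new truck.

Trucks with room: truck 1 (34 kg), truck 2 (24 kg), truck 3 (39 kg).
Tightest fit is truck 2 with 24 kg free.

2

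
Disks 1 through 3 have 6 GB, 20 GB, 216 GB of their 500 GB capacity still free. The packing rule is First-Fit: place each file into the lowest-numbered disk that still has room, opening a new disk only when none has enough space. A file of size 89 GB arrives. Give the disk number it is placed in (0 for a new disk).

Disks with room: disk 3 (216 GB).
The first with room is disk 3.

3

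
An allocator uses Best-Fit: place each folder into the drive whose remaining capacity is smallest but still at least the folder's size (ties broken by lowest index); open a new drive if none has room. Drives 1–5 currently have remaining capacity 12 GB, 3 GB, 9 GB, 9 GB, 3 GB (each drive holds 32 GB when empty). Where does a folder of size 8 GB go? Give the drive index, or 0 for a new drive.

Drives with room: drive 1 (12 GB), drive 3 (9 GB), drive 4 (9 GB).
Tightest fit is drive 3 with 9 GB free.

3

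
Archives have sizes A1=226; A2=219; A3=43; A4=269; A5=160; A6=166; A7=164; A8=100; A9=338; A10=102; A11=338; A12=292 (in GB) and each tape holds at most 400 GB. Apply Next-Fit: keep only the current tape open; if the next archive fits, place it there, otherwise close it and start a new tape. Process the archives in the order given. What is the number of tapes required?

tape 1: place A1 (226 GB), 174 GB left
tape 2: place A2 (219 GB), 181 GB left
tape 2: place A3 (43 GB), 138 GB left
tape 3: place A4 (269 GB), 131 GB left
tape 4: place A5 (160 GB), 240 GB left
tape 4: place A6 (166 GB), 74 GB left
tape 5: place A7 (164 GB), 236 GB left
tape 5: place A8 (100 GB), 136 GB left
tape 6: place A9 (338 GB), 62 GB left
tape 7: place A10 (102 GB), 298 GB left
tape 8: place A11 (338 GB), 62 GB left
tape 9: place A12 (292 GB), 108 GB left

9 tapes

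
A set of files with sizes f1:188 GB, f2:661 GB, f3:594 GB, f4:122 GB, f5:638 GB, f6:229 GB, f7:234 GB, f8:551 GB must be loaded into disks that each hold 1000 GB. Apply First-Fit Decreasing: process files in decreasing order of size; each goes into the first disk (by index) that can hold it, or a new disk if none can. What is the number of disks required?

Sorted descending: 661, 638, 594, 551, 234, 229, 188, 122.
Put 661 GB in disk 1; 339 GB remain.
Put 638 GB in disk 2; 362 GB remain.
Put 594 GB in disk 3; 406 GB remain.
Put 551 GB in disk 4; 449 GB remain.
Put 234 GB in disk 1; 105 GB remain.
Put 229 GB in disk 2; 133 GB remain.
Put 188 GB in disk 3; 218 GB remain.
Put 122 GB in disk 2; 11 GB remain.
Final disks: [661,234] [638,229,122] [594,188] [551].

4 disks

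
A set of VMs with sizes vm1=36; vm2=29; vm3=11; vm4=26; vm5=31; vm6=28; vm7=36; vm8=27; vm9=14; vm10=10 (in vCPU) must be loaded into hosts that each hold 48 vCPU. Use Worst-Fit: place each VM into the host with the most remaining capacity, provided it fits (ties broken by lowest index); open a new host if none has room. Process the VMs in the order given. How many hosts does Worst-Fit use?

Put vm1 (36 vCPU) in host 1; 12 vCPU remain.
Put vm2 (29 vCPU) in host 2; 19 vCPU remain.
Put vm3 (11 vCPU) in host 2; 8 vCPU remain.
Put vm4 (26 vCPU) in host 3; 22 vCPU remain.
Put vm5 (31 vCPU) in host 4; 17 vCPU remain.
Put vm6 (28 vCPU) in host 5; 20 vCPU remain.
Put vm7 (36 vCPU) in host 6; 12 vCPU remain.
Put vm8 (27 vCPU) in host 7; 21 vCPU remain.
Put vm9 (14 vCPU) in host 3; 8 vCPU remain.
Put vm10 (10 vCPU) in host 7; 11 vCPU remain.
Final hosts: [36] [29,11] [26,14] [31] [28] [36] [27,10].

7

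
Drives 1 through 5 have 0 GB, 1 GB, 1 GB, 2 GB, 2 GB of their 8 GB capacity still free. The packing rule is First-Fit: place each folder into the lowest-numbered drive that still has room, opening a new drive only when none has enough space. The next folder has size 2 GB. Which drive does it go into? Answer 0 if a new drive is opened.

4

Drives with room: drive 4 (2 GB), drive 5 (2 GB).
The first with room is drive 4.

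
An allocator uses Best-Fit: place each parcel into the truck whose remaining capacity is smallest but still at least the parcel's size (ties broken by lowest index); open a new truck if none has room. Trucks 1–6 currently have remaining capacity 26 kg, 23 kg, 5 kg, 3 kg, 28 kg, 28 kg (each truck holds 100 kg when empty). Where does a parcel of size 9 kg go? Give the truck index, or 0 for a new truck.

Trucks with room: truck 1 (26 kg), truck 2 (23 kg), truck 5 (28 kg), truck 6 (28 kg).
Tightest fit is truck 2 with 23 kg free.

2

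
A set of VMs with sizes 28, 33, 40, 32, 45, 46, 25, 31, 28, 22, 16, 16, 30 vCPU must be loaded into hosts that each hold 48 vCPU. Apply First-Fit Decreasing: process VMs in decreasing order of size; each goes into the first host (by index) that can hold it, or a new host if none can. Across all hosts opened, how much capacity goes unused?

Sorted descending: 46, 45, 40, 33, 32, 31, 30, 28, 28, 25, 22, 16, 16.
46 vCPU → host 1 (remaining 2 vCPU)
45 vCPU → host 2 (remaining 3 vCPU)
40 vCPU → host 3 (remaining 8 vCPU)
33 vCPU → host 4 (remaining 15 vCPU)
32 vCPU → host 5 (remaining 16 vCPU)
31 vCPU → host 6 (remaining 17 vCPU)
30 vCPU → host 7 (remaining 18 vCPU)
28 vCPU → host 8 (remaining 20 vCPU)
28 vCPU → host 9 (remaining 20 vCPU)
25 vCPU → host 10 (remaining 23 vCPU)
22 vCPU → host 10 (remaining 1 vCPU)
16 vCPU → host 5 (remaining 0 vCPU)
16 vCPU → host 6 (remaining 1 vCPU)
10 hosts × 48 vCPU = 480 vCPU; used 392 vCPU; unused 88 vCPU.

88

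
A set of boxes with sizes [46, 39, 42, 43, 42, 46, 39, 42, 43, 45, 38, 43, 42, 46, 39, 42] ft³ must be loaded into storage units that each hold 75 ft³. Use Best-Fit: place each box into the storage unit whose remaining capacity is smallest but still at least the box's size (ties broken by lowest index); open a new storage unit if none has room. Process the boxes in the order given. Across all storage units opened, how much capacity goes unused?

523

storage unit 1: place 46 ft³, 29 ft³ left
storage unit 2: place 39 ft³, 36 ft³ left
storage unit 3: place 42 ft³, 33 ft³ left
storage unit 4: place 43 ft³, 32 ft³ left
storage unit 5: place 42 ft³, 33 ft³ left
storage unit 6: place 46 ft³, 29 ft³ left
storage unit 7: place 39 ft³, 36 ft³ left
storage unit 8: place 42 ft³, 33 ft³ left
storage unit 9: place 43 ft³, 32 ft³ left
storage unit 10: place 45 ft³, 30 ft³ left
storage unit 11: place 38 ft³, 37 ft³ left
storage unit 12: place 43 ft³, 32 ft³ left
storage unit 13: place 42 ft³, 33 ft³ left
storage unit 14: place 46 ft³, 29 ft³ left
storage unit 15: place 39 ft³, 36 ft³ left
storage unit 16: place 42 ft³, 33 ft³ left
16 storage units × 75 ft³ = 1200 ft³; used 677 ft³; unused 523 ft³.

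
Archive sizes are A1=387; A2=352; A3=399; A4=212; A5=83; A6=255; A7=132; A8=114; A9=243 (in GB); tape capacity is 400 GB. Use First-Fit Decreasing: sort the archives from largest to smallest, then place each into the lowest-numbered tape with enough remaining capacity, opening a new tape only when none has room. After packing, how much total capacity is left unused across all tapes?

223

Sorted descending: 399, 387, 352, 255, 243, 212, 132, 114, 83.
tape 1: place 399 GB, 1 GB left
tape 2: place 387 GB, 13 GB left
tape 3: place 352 GB, 48 GB left
tape 4: place 255 GB, 145 GB left
tape 5: place 243 GB, 157 GB left
tape 6: place 212 GB, 188 GB left
tape 4: place 132 GB, 13 GB left
tape 5: place 114 GB, 43 GB left
tape 6: place 83 GB, 105 GB left
6 tapes × 400 GB = 2400 GB; used 2177 GB; unused 223 GB.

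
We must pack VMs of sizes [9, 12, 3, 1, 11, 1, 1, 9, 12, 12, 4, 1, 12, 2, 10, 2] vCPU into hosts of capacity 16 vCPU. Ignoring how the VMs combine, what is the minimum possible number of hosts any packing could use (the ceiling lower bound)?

7

Total size = 9 + 12 + 3 + 1 + 11 + 1 + 1 + 9 + 12 + 12 + 4 + 1 + 12 + 2 + 10 + 2 = 102 vCPU.
⌈102 / 16⌉ = 7.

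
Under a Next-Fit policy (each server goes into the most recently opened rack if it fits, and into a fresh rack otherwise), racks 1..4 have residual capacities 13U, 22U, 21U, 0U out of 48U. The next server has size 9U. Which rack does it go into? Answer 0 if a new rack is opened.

Next-Fit only looks at rack 4, which has 0U free.
9U does not fit, so a new rack is opened.

0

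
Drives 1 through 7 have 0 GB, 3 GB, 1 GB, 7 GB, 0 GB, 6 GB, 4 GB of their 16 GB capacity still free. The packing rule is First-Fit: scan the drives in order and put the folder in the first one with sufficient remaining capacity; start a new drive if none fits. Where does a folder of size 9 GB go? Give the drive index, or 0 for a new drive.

0

No drive has ≥ 9 GB free, so a new drive is opened.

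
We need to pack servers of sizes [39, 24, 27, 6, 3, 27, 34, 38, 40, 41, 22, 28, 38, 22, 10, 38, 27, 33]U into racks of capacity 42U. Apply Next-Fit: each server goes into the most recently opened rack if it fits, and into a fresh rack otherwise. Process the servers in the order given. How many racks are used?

rack 1: place 39U, 3U left
rack 2: place 24U, 18U left
rack 3: place 27U, 15U left
rack 3: place 6U, 9U left
rack 3: place 3U, 6U left
rack 4: place 27U, 15U left
rack 5: place 34U, 8U left
rack 6: place 38U, 4U left
rack 7: place 40U, 2U left
rack 8: place 41U, 1U left
rack 9: place 22U, 20U left
rack 10: place 28U, 14U left
rack 11: place 38U, 4U left
rack 12: place 22U, 20U left
rack 12: place 10U, 10U left
rack 13: place 38U, 4U left
rack 14: place 27U, 15U left
rack 15: place 33U, 9U left
Final racks: [39] [24] [27,6,3] [27] [34] [38] [40] [41] [22] [28] [38] [22,10] [38] [27] [33].

15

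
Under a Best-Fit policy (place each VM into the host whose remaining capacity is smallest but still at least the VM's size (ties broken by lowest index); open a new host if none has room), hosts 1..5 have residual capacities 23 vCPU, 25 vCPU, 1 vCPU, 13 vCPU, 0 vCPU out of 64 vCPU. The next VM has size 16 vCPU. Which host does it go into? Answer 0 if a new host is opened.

1

Hosts with room: host 1 (23 vCPU), host 2 (25 vCPU).
Tightest fit is host 1 with 23 vCPU free.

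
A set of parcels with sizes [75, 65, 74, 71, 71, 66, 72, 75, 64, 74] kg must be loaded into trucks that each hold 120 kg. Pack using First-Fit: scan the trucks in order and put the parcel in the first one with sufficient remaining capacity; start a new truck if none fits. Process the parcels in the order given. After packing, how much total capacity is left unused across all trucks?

75 kg → truck 1 (remaining 45 kg)
65 kg → truck 2 (remaining 55 kg)
74 kg → truck 3 (remaining 46 kg)
71 kg → truck 4 (remaining 49 kg)
71 kg → truck 5 (remaining 49 kg)
66 kg → truck 6 (remaining 54 kg)
72 kg → truck 7 (remaining 48 kg)
75 kg → truck 8 (remaining 45 kg)
64 kg → truck 9 (remaining 56 kg)
74 kg → truck 10 (remaining 46 kg)
10 trucks × 120 kg = 1200 kg; used 707 kg; unused 493 kg.

493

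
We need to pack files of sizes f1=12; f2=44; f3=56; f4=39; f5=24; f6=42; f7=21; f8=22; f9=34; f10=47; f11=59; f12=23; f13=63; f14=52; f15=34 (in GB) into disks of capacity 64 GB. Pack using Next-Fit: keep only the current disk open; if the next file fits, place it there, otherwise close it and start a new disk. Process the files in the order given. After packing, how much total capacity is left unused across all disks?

f1 (12 GB) → disk 1 (remaining 52 GB)
f2 (44 GB) → disk 1 (remaining 8 GB)
f3 (56 GB) → disk 2 (remaining 8 GB)
f4 (39 GB) → disk 3 (remaining 25 GB)
f5 (24 GB) → disk 3 (remaining 1 GB)
f6 (42 GB) → disk 4 (remaining 22 GB)
f7 (21 GB) → disk 4 (remaining 1 GB)
f8 (22 GB) → disk 5 (remaining 42 GB)
f9 (34 GB) → disk 5 (remaining 8 GB)
f10 (47 GB) → disk 6 (remaining 17 GB)
f11 (59 GB) → disk 7 (remaining 5 GB)
f12 (23 GB) → disk 8 (remaining 41 GB)
f13 (63 GB) → disk 9 (remaining 1 GB)
f14 (52 GB) → disk 10 (remaining 12 GB)
f15 (34 GB) → disk 11 (remaining 30 GB)
11 disks × 64 GB = 704 GB; used 572 GB; unused 132 GB.

132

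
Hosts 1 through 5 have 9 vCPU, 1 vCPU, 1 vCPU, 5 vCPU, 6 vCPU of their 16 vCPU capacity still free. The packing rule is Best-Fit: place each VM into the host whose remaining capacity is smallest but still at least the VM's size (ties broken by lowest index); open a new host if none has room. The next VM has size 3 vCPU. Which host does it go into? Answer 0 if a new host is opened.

Hosts with room: host 1 (9 vCPU), host 4 (5 vCPU), host 5 (6 vCPU).
Tightest fit is host 4 with 5 vCPU free.

4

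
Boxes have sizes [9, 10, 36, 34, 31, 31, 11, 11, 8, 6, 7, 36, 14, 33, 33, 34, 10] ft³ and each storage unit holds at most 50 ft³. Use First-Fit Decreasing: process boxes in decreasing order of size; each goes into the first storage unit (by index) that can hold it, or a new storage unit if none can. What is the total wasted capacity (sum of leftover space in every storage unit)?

Sorted descending: 36, 36, 34, 34, 33, 33, 31, 31, 14, 11, 11, 10, 10, 9, 8, 7, 6.
storage unit 1: place 36 ft³, 14 ft³ left
storage unit 2: place 36 ft³, 14 ft³ left
storage unit 3: place 34 ft³, 16 ft³ left
storage unit 4: place 34 ft³, 16 ft³ left
storage unit 5: place 33 ft³, 17 ft³ left
storage unit 6: place 33 ft³, 17 ft³ left
storage unit 7: place 31 ft³, 19 ft³ left
storage unit 8: place 31 ft³, 19 ft³ left
storage unit 1: place 14 ft³, 0 ft³ left
storage unit 2: place 11 ft³, 3 ft³ left
storage unit 3: place 11 ft³, 5 ft³ left
storage unit 4: place 10 ft³, 6 ft³ left
storage unit 5: place 10 ft³, 7 ft³ left
storage unit 6: place 9 ft³, 8 ft³ left
storage unit 6: place 8 ft³, 0 ft³ left
storage unit 5: place 7 ft³, 0 ft³ left
storage unit 4: place 6 ft³, 0 ft³ left
8 storage units × 50 ft³ = 400 ft³; used 354 ft³; unused 46 ft³.

46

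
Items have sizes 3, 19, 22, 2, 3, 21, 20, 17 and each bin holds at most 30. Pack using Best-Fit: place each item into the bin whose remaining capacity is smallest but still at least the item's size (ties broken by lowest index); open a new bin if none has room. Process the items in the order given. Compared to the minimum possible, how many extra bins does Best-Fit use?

Best-Fit: [3,19,2,3] [22] [21] [20] [17] → 5 bins.
5 items exceed 15 (half the capacity), and no two of those can share a bin, so at least 5 bins are needed.
So 5 is already optimal.

0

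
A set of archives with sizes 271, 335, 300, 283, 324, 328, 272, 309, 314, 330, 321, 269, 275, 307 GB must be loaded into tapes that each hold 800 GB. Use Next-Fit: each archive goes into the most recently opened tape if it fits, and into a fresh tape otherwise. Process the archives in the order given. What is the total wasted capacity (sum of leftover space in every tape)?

1362

271 GB → tape 1 (remaining 529 GB)
335 GB → tape 1 (remaining 194 GB)
300 GB → tape 2 (remaining 500 GB)
283 GB → tape 2 (remaining 217 GB)
324 GB → tape 3 (remaining 476 GB)
328 GB → tape 3 (remaining 148 GB)
272 GB → tape 4 (remaining 528 GB)
309 GB → tape 4 (remaining 219 GB)
314 GB → tape 5 (remaining 486 GB)
330 GB → tape 5 (remaining 156 GB)
321 GB → tape 6 (remaining 479 GB)
269 GB → tape 6 (remaining 210 GB)
275 GB → tape 7 (remaining 525 GB)
307 GB → tape 7 (remaining 218 GB)
7 tapes × 800 GB = 5600 GB; used 4238 GB; unused 1362 GB.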